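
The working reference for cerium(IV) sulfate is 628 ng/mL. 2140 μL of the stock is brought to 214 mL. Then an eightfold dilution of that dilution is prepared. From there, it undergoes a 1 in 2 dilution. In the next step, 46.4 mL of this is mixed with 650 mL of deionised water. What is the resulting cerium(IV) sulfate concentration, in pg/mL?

26.2 pg/mL

Overall dilution factor = 100 × 8 × 2 × 15.01 = 2.40 × 10⁴.
628 ng/mL / 2.40 × 10⁴ = 0.0262 ng/mL = 26.2 pg/mL.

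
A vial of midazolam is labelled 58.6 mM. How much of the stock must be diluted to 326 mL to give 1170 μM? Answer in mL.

6.51 mL

1170 μM = 1.17 mM.
V₁ = C₂V₂/C₁ = 1.17 × 326 / 58.6 = 6.51 mL.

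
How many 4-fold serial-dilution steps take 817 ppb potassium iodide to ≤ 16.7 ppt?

Need 4ⁿ ≥ 4.89 × 10⁴, so n ≥ log(4.89 × 10⁴)/log(4) = 7.79.
Minimum whole steps: n = 8.

8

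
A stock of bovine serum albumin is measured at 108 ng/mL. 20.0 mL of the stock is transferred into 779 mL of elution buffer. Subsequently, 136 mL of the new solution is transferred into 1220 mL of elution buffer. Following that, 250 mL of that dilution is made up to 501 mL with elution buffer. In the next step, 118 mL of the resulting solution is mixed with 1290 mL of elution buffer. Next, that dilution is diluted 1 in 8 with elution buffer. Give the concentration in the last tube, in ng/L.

1.42 ng/L

Overall dilution factor = 39.95 × 9.971 × 2.004 × 11.93 × 8 = 7.62 × 10⁴.
108 ng/mL / 7.62 × 10⁴ = 1.42 × 10⁻³ ng/mL = 1.42 ng/L.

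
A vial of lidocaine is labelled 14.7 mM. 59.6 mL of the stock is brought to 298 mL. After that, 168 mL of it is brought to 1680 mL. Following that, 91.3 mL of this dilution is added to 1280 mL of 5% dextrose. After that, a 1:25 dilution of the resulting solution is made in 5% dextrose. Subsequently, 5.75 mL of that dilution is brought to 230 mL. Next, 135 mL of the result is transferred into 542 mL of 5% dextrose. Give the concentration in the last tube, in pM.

Overall dilution factor = 5 × 10 × 15.02 × 25 × 40 × 5.015 = 3.77 × 10⁶.
14.7 mM / 3.77 × 10⁶ = 3.90 × 10⁻⁶ mM = 3900 pM.

3900 pM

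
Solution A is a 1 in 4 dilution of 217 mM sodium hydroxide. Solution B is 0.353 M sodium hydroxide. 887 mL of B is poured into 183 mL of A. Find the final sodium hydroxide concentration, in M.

0.302 M

C_A = 217 mM / 4 = 54.2 mM.
C_B = 0.353 M = 353 mM.
C_mix = (C_A·V_A + C_B·V_B)/(V_A + V_B) = (54.2×183 + 353×887) / 1070 = 302 mM = 0.302 M.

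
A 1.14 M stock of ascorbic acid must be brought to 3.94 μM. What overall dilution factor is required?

Factor = C₀/C_target = 1.14 M / 3.94 μM = 2.89 × 10⁵.

2.89 × 10⁵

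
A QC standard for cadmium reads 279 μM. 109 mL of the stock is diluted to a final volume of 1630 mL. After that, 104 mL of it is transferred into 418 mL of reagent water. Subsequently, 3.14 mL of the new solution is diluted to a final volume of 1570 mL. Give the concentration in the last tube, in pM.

Overall dilution factor = 14.95 × 5.019 × 500 = 3.75 × 10⁴.
279 μM / 3.75 × 10⁴ = 7.43 × 10⁻³ μM = 7430 pM.

7430 pM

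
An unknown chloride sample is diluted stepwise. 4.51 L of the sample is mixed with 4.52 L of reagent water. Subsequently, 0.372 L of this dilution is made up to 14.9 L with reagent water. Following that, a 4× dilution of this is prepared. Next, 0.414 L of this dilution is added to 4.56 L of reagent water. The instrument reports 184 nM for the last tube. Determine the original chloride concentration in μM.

Overall dilution factor = 2.002 × 40.05 × 4 × 12.01 = 3854.
Original = 184 nM × 3854 = 7.09 × 10⁵ nM = 709 μM.

709 μM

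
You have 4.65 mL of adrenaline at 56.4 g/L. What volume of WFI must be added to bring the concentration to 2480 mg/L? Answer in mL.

101 mL

2480 mg/L = 2.48 g/L.
V₂ = C₁V₁/C₂ = 56.4 × 4.65 / 2.48 = 106 mL.
Diluent to add = V₂ − V₁ = 106 − 4.65 = 101 mL.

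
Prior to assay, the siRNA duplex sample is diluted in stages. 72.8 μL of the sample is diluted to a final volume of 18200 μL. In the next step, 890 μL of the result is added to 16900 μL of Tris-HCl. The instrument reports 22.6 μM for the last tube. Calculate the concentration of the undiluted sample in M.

Overall dilution factor = 250 × 19.99 = 4997.
Original = 22.6 μM × 4997 = 1.13 × 10⁵ μM = 0.113 M.

0.113 M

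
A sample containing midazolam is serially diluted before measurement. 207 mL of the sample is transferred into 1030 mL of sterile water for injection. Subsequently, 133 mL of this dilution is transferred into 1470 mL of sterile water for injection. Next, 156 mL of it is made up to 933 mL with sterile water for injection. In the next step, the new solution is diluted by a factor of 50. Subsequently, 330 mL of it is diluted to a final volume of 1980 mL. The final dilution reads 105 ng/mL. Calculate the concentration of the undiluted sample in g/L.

13.6 g/L

Overall dilution factor = 5.976 × 12.05 × 5.981 × 50 × 6 = 1.29 × 10⁵.
Original = 105 ng/mL × 1.29 × 10⁵ = 1.36 × 10⁷ ng/mL = 13.6 g/L.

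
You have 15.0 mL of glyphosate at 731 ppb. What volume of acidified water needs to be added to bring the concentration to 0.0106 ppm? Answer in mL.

0.0106 ppm = 10.6 ppb.
V₂ = C₁V₁/C₂ = 731 × 15.0 / 10.6 = 1034 mL.
Diluent to add = V₂ − V₁ = 1034 − 15.0 = 1020 mL.

1020 mL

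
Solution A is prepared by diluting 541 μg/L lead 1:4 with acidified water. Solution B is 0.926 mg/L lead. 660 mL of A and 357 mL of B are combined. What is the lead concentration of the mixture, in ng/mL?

413 ng/mL

C_A = 541 μg/L / 4 = 135 μg/L.
C_B = 0.926 mg/L = 926 μg/L.
C_mix = (C_A·V_A + C_B·V_B)/(V_A + V_B) = (135×660 + 926×357) / 1017 = 413 μg/L = 413 ng/mL.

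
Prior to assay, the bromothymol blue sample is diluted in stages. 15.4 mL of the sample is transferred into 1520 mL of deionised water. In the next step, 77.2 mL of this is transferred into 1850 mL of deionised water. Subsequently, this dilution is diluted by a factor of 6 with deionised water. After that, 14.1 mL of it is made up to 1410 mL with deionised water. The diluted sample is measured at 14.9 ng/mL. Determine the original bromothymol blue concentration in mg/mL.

Overall dilution factor = 99.70 × 24.96 × 6 × 100 = 1.49 × 10⁶.
Original = 14.9 ng/mL × 1.49 × 10⁶ = 2.23 × 10⁷ ng/mL = 22.3 mg/mL.

22.3 mg/mL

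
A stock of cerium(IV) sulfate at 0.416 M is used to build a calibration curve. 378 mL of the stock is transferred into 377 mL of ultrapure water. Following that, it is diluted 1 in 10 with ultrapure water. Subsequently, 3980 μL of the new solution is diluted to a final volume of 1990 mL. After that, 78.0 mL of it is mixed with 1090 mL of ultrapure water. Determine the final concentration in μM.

Overall dilution factor = 1.997 × 10 × 500 × 14.97 = 1.50 × 10⁵.
0.416 M / 1.50 × 10⁵ = 2.78 × 10⁻⁶ M = 2.78 μM.

2.78 μM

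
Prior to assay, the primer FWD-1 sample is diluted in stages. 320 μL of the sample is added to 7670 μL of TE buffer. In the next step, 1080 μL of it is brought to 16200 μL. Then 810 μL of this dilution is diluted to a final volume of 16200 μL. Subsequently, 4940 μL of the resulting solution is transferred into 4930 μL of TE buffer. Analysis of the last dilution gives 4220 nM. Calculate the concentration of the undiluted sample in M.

Overall dilution factor = 24.97 × 15 × 20 × 1.998 = 1.50 × 10⁴.
Original = 4220 nM × 1.50 × 10⁴ = 6.32 × 10⁷ nM = 0.0632 M.

0.0632 M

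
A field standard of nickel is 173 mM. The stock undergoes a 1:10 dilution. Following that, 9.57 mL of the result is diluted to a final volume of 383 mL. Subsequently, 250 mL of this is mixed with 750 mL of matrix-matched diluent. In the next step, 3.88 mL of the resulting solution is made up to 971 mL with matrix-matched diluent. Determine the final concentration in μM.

Overall dilution factor = 10 × 40.02 × 4 × 250.3 = 4.01 × 10⁵.
173 mM / 4.01 × 10⁵ = 4.32 × 10⁻⁴ mM = 0.432 μM.

0.432 μM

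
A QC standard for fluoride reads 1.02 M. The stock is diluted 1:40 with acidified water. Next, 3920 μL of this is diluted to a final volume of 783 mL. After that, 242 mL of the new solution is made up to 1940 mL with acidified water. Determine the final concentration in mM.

0.0159 mM

Overall dilution factor = 40 × 199.7 × 8.017 = 6.41 × 10⁴.
1.02 M / 6.41 × 10⁴ = 1.59 × 10⁻⁵ M = 0.0159 mM.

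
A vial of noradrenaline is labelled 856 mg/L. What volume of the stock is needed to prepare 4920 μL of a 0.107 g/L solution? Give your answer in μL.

0.107 g/L = 107 mg/L.
V₁ = C₂V₂/C₁ = 107 × 4920 / 856 = 615 μL.

615 μL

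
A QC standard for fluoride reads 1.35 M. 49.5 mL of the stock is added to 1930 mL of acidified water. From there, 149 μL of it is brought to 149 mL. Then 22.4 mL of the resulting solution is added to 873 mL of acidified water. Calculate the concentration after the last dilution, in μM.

0.845 μM

Overall dilution factor = 39.99 × 1000 × 39.97 = 1.60 × 10⁶.
1.35 M / 1.60 × 10⁶ = 8.45 × 10⁻⁷ M = 0.845 μM.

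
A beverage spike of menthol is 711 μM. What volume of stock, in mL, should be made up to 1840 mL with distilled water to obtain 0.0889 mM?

0.0889 mM = 88.9 μM.
V₁ = C₂V₂/C₁ = 88.9 × 1840 / 711 = 230 mL.

230 mL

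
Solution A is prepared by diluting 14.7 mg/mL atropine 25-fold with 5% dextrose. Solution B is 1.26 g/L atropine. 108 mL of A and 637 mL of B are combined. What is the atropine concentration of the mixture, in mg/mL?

1.16 mg/mL

C_A = 14.7 mg/mL / 25 = 0.588 mg/mL.
C_B = 1.26 g/L = 1.26 mg/mL.
C_mix = (C_A·V_A + C_B·V_B)/(V_A + V_B) = (0.588×108 + 1.26×637) / 745.0 = 1.16 mg/mL.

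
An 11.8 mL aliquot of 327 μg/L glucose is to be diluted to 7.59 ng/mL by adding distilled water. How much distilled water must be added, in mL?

7.59 ng/mL = 7.59 μg/L.
V₂ = C₁V₁/C₂ = 327 × 11.8 / 7.59 = 508 mL.
Diluent to add = V₂ − V₁ = 508 − 11.8 = 497 mL.

497 mL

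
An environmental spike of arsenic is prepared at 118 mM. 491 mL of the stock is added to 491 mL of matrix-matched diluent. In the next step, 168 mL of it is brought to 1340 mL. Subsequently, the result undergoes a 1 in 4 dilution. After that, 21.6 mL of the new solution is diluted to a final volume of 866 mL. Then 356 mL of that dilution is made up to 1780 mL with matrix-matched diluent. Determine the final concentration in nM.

Overall dilution factor = 2 × 7.976 × 4 × 40.09 × 5 = 1.28 × 10⁴.
118 mM / 1.28 × 10⁴ = 9.22 × 10⁻³ mM = 9220 nM.

9220 nM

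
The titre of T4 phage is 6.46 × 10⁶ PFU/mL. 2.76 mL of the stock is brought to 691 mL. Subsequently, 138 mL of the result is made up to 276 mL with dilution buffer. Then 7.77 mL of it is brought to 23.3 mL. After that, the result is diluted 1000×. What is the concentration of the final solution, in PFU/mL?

Overall dilution factor = 250.4 × 2 × 2.999 × 1000 = 1.50 × 10⁶.
6.46 × 10⁶ PFU/mL / 1.50 × 10⁶ = 4.30 PFU/mL.

4.30 PFU/mL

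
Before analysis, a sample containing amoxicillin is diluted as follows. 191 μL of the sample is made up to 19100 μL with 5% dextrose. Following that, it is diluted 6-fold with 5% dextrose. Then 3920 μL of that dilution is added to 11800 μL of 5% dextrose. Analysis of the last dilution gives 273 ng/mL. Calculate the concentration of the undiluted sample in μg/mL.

657 μg/mL

Overall dilution factor = 100 × 6 × 4.010 = 2406.
Original = 273 ng/mL × 2406 = 6.57 × 10⁵ ng/mL = 657 μg/mL.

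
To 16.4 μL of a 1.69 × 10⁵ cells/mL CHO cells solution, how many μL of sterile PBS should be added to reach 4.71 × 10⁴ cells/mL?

V₂ = C₁V₁/C₂ = 1.69 × 10⁵ × 16.4 / 4.71 × 10⁴ = 58.8 μL.
Diluent to add = V₂ − V₁ = 58.8 − 16.4 = 42.4 μL.

42.4 μL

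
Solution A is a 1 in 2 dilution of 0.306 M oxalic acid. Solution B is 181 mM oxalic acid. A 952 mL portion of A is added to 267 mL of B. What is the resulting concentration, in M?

0.159 M

C_A = 0.306 M / 2 = 0.153 M.
C_B = 181 mM = 0.181 M.
C_mix = (C_A·V_A + C_B·V_B)/(V_A + V_B) = (0.153×952 + 0.181×267) / 1219 = 0.159 M.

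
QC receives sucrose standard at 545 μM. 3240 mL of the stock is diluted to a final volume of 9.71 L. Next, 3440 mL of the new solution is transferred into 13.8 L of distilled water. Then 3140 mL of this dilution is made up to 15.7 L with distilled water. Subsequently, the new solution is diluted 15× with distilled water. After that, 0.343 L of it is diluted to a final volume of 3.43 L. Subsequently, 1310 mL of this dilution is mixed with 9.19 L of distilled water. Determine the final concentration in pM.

Overall dilution factor = 2.997 × 5.012 × 5 × 15 × 10 × 8.015 = 9.03 × 10⁴.
545 μM / 9.03 × 10⁴ = 6.04 × 10⁻³ μM = 6040 pM.

6040 pM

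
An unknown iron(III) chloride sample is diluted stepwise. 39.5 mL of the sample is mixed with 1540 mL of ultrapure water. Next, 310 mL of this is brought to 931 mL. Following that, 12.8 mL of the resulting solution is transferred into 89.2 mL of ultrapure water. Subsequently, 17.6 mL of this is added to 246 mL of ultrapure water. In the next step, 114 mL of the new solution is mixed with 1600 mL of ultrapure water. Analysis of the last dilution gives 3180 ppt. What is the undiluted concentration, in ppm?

685 ppm

Overall dilution factor = 39.99 × 3.003 × 7.969 × 14.98 × 15.04 = 2.15 × 10⁵.
Original = 3180 ppt × 2.15 × 10⁵ = 6.85 × 10⁸ ppt = 685 ppm.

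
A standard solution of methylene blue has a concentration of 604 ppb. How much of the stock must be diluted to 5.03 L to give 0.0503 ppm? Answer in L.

0.0503 ppm = 50.3 ppb.
V₁ = C₂V₂/C₁ = 50.3 × 5.03 / 604 = 0.419 L.

0.419 L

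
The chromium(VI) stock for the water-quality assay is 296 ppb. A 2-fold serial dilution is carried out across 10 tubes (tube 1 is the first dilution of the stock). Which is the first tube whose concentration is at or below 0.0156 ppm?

tube 5

Tube n has concentration 296 ppb / 2ⁿ.
Need 2ⁿ ≥ 296 ppb / 0.0156 ppm = 19.0, so n ≥ 4.25.
First such tube: n = 5.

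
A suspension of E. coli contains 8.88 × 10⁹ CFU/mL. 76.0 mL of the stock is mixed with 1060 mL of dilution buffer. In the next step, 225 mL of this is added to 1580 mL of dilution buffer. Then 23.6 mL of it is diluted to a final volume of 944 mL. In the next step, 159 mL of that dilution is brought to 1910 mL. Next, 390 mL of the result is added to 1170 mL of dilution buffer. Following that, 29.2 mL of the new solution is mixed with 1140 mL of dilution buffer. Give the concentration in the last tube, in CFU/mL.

962 CFU/mL

Overall dilution factor = 14.95 × 8.022 × 40 × 12.01 × 4 × 40.04 = 9.23 × 10⁶.
8.88 × 10⁹ CFU/mL / 9.23 × 10⁶ = 962 CFU/mL.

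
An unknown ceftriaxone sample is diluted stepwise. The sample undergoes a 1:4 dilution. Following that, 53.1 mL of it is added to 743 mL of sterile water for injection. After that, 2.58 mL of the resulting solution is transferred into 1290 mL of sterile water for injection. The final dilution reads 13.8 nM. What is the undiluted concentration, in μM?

Overall dilution factor = 4 × 14.99 × 501 = 3.00 × 10⁴.
Original = 13.8 nM × 3.00 × 10⁴ = 4.15 × 10⁵ nM = 415 μM.

415 μM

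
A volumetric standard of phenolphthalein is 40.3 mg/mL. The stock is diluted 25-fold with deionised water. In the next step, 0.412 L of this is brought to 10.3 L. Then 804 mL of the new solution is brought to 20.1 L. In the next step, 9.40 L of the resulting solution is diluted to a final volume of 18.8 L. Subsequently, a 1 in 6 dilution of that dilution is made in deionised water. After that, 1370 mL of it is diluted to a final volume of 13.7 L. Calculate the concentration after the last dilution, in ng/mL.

Overall dilution factor = 25 × 25 × 25 × 2 × 6 × 10 = 1.88 × 10⁶.
40.3 mg/mL / 1.88 × 10⁶ = 2.15 × 10⁻⁵ mg/mL = 21.5 ng/mL.

21.5 ng/mL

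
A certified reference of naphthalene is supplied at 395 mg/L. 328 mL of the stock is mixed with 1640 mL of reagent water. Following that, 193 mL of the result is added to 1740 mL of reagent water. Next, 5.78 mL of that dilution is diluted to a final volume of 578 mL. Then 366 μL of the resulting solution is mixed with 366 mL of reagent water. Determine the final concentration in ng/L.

65.7 ng/L

Overall dilution factor = 6 × 10.02 × 100 × 1001 = 6.02 × 10⁶.
395 mg/L / 6.02 × 10⁶ = 6.57 × 10⁻⁵ mg/L = 65.7 ng/L.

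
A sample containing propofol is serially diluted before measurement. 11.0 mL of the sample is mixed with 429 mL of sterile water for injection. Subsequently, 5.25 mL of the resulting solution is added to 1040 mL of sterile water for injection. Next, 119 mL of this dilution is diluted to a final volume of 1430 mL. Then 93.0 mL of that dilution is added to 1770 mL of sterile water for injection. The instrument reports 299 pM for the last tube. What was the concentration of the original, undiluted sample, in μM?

573 μM

Overall dilution factor = 40 × 199.1 × 12.02 × 20.03 = 1.92 × 10⁶.
Original = 299 pM × 1.92 × 10⁶ = 5.73 × 10⁸ pM = 573 μM.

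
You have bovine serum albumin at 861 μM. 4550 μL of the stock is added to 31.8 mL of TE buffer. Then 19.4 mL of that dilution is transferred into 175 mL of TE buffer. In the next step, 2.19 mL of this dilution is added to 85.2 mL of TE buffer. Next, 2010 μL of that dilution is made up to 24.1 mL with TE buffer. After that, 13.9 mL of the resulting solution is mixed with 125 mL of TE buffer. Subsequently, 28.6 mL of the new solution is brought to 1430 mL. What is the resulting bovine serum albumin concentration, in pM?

45.0 pM

Overall dilution factor = 7.989 × 10.02 × 39.90 × 11.99 × 9.993 × 50 = 1.91 × 10⁷.
861 μM / 1.91 × 10⁷ = 4.50 × 10⁻⁵ μM = 45.0 pM.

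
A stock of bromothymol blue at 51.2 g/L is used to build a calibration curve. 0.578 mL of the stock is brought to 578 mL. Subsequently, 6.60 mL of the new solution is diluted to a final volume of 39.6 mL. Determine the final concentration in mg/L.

8.53 mg/L

Overall dilution factor = 1000 × 6 = 6000.
51.2 g/L / 6000 = 8.53 × 10⁻³ g/L = 8.53 mg/L.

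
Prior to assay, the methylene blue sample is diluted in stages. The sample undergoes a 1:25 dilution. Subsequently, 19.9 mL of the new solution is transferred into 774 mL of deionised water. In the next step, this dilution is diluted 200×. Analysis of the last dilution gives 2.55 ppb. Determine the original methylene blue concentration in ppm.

509 ppm

Overall dilution factor = 25 × 39.89 × 200 = 1.99 × 10⁵.
Original = 2.55 ppb × 1.99 × 10⁵ = 5.09 × 10⁵ ppb = 509 ppm.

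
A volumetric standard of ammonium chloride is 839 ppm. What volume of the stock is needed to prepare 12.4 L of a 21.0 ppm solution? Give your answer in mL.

V₁ = C₂V₂/C₁ = 21.0 × 12.4 / 839 = 0.310 L = 310 mL.

310 mL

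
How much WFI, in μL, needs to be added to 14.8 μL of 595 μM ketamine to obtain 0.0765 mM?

0.0765 mM = 76.5 μM.
V₂ = C₁V₁/C₂ = 595 × 14.8 / 76.5 = 115 μL.
Diluent to add = V₂ − V₁ = 115 − 14.8 = 100 μL.

100 μL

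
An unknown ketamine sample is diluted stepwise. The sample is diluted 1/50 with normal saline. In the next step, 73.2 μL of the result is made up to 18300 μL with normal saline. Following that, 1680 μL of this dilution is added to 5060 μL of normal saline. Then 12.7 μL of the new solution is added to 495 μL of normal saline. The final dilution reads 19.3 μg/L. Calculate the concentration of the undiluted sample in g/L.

38.7 g/L

Overall dilution factor = 50 × 250 × 4.012 × 39.98 = 2.00 × 10⁶.
Original = 19.3 μg/L × 2.00 × 10⁶ = 3.87 × 10⁷ μg/L = 38.7 g/L.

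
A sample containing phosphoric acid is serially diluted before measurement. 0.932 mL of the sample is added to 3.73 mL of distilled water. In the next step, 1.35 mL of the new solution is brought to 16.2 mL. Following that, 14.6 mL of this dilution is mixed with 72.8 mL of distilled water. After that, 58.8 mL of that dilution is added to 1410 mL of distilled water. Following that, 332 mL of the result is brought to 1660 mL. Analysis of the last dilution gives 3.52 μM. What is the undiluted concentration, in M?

Overall dilution factor = 5.002 × 12 × 5.986 × 24.98 × 5 = 4.49 × 10⁴.
Original = 3.52 μM × 4.49 × 10⁴ = 1.58 × 10⁵ μM = 0.158 M.

0.158 M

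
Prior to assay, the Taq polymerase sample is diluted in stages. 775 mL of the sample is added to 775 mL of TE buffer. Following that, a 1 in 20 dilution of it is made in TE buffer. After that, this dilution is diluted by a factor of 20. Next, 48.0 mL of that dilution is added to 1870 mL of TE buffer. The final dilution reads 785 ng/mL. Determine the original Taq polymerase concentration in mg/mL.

25.1 mg/mL

Overall dilution factor = 2 × 20 × 20 × 39.96 = 3.20 × 10⁴.
Original = 785 ng/mL × 3.20 × 10⁴ = 2.51 × 10⁷ ng/mL = 25.1 mg/mL.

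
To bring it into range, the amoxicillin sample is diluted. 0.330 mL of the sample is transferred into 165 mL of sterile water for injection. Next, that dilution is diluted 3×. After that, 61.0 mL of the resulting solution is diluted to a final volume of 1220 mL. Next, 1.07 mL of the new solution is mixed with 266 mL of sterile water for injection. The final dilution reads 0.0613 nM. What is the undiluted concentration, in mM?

Overall dilution factor = 501 × 3 × 20 × 249.6 = 7.50 × 10⁶.
Original = 0.0613 nM × 7.50 × 10⁶ = 4.60 × 10⁵ nM = 0.460 mM.

0.460 mM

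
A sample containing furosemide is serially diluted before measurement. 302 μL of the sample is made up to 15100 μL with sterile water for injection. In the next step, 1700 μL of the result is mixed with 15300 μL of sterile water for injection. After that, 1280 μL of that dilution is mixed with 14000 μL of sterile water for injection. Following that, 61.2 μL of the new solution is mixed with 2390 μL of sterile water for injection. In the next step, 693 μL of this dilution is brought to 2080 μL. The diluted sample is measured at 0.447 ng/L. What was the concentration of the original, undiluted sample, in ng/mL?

321 ng/mL

Overall dilution factor = 50 × 10 × 11.94 × 40.05 × 3.001 = 7.18 × 10⁵.
Original = 0.447 ng/L × 7.18 × 10⁵ = 3.21 × 10⁵ ng/L = 321 ng/mL.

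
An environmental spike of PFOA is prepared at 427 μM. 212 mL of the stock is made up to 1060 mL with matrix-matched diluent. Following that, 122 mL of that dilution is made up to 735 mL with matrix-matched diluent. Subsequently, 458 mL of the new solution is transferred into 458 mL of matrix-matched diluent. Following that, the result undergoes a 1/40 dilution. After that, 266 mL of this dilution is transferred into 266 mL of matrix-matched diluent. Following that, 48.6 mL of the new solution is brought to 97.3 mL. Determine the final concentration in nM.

Overall dilution factor = 5 × 6.025 × 2 × 40 × 2 × 2.002 = 9649.
427 μM / 9649 = 0.0443 μM = 44.3 nM.

44.3 nM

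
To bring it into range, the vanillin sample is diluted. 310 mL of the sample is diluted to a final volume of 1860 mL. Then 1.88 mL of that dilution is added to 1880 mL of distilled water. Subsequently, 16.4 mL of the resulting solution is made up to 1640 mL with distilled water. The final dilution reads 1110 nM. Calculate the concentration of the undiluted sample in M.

Overall dilution factor = 6 × 1001 × 100 = 6.01 × 10⁵.
Original = 1110 nM × 6.01 × 10⁵ = 6.67 × 10⁸ nM = 0.667 M.

0.667 M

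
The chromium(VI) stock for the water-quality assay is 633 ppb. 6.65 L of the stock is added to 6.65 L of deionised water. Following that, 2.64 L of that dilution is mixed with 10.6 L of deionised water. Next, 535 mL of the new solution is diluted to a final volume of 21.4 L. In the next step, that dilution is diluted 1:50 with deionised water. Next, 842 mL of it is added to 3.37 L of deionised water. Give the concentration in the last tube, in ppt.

6.31 ppt

Overall dilution factor = 2 × 5.015 × 40 × 50 × 5.002 = 1.00 × 10⁵.
633 ppb / 1.00 × 10⁵ = 6.31 × 10⁻³ ppb = 6.31 ppt.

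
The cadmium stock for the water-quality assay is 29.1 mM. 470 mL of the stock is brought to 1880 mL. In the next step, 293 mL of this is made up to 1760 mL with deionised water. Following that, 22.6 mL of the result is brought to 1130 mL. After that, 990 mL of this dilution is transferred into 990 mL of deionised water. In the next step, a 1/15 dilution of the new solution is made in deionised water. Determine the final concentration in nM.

Overall dilution factor = 4 × 6.007 × 50 × 2 × 15 = 3.60 × 10⁴.
29.1 mM / 3.60 × 10⁴ = 8.07 × 10⁻⁴ mM = 807 nM.

807 nM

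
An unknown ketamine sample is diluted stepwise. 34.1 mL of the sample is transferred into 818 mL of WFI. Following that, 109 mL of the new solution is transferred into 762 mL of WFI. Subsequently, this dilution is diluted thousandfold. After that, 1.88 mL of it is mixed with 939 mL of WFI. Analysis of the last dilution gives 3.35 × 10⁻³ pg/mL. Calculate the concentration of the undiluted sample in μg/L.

Overall dilution factor = 24.99 × 7.991 × 1000 × 500.5 = 9.99 × 10⁷.
Original = 3.35 × 10⁻³ pg/mL × 9.99 × 10⁷ = 3.35 × 10⁵ pg/mL = 335 μg/L.

335 μg/L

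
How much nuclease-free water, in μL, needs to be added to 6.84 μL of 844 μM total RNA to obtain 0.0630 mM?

84.8 μL

0.0630 mM = 63.0 μM.
V₂ = C₁V₁/C₂ = 844 × 6.84 / 63.0 = 91.6 μL.
Diluent to add = V₂ − V₁ = 91.6 − 6.84 = 84.8 μL.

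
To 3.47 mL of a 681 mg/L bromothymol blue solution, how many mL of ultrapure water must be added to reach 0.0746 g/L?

0.0746 g/L = 74.6 mg/L.
V₂ = C₁V₁/C₂ = 681 × 3.47 / 74.6 = 31.7 mL.
Diluent to add = V₂ − V₁ = 31.7 − 3.47 = 28.2 mL.

28.2 mL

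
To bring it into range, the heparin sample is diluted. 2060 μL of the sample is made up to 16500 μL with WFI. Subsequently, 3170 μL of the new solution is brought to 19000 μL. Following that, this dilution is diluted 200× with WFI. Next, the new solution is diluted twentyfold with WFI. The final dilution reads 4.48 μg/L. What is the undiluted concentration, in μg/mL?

860 μg/mL

Overall dilution factor = 8.010 × 5.994 × 200 × 20 = 1.92 × 10⁵.
Original = 4.48 μg/L × 1.92 × 10⁵ = 8.60 × 10⁵ μg/L = 860 μg/mL.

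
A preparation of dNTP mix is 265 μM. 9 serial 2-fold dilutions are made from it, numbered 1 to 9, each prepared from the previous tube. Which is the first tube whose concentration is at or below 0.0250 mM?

tube 4

Tube n has concentration 265 μM / 2ⁿ.
Need 2ⁿ ≥ 265 μM / 0.0250 mM = 10.6, so n ≥ 3.41.
First such tube: n = 4.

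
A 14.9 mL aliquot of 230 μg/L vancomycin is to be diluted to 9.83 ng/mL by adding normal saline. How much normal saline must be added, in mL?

9.83 ng/mL = 9.83 μg/L.
V₂ = C₁V₁/C₂ = 230 × 14.9 / 9.83 = 349 mL.
Diluent to add = V₂ − V₁ = 349 − 14.9 = 334 mL.

334 mL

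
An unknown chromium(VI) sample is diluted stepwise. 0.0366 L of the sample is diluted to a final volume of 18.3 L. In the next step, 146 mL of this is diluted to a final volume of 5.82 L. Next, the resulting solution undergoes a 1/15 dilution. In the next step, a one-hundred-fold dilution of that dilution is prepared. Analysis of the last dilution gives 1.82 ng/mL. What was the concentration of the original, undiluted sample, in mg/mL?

54.4 mg/mL

Overall dilution factor = 500 × 39.86 × 15 × 100 = 2.99 × 10⁷.
Original = 1.82 ng/mL × 2.99 × 10⁷ = 5.44 × 10⁷ ng/mL = 54.4 mg/mL.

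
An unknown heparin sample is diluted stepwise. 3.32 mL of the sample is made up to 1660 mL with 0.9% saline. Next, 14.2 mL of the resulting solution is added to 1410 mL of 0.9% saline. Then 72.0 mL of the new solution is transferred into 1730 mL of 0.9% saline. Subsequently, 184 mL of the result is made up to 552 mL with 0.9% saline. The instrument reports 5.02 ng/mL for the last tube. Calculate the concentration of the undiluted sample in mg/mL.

Overall dilution factor = 500 × 100.3 × 25.03 × 3 = 3.77 × 10⁶.
Original = 5.02 ng/mL × 3.77 × 10⁶ = 1.89 × 10⁷ ng/mL = 18.9 mg/mL.

18.9 mg/mL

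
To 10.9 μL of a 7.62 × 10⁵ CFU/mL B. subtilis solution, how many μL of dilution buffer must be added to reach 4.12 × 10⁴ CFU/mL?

V₂ = C₁V₁/C₂ = 7.62 × 10⁵ × 10.9 / 4.12 × 10⁴ = 202 μL.
Diluent to add = V₂ − V₁ = 202 − 10.9 = 191 μL.

191 μL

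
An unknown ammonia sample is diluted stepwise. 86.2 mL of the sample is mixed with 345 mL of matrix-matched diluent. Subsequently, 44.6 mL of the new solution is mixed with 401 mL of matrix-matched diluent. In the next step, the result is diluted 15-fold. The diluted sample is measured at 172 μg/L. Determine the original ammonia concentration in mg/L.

129 mg/L

Overall dilution factor = 5.002 × 9.991 × 15 = 750.
Original = 172 μg/L × 750 = 1.29 × 10⁵ μg/L = 129 mg/L.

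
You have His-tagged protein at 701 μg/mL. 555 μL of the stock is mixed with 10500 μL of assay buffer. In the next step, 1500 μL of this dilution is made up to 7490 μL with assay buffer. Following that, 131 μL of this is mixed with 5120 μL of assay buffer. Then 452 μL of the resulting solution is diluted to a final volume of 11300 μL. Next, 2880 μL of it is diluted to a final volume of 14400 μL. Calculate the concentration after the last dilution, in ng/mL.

Overall dilution factor = 19.92 × 4.993 × 40.08 × 25 × 5 = 4.98 × 10⁵.
701 μg/mL / 4.98 × 10⁵ = 1.41 × 10⁻³ μg/mL = 1.41 ng/mL.

1.41 ng/mL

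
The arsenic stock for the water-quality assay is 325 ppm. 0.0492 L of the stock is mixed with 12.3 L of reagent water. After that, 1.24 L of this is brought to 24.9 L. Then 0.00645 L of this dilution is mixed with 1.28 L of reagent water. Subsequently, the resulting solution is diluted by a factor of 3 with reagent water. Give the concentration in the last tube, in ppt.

108 ppt

Overall dilution factor = 251 × 20.08 × 199.4 × 3 = 3.02 × 10⁶.
325 ppm / 3.02 × 10⁶ = 1.08 × 10⁻⁴ ppm = 108 ppt.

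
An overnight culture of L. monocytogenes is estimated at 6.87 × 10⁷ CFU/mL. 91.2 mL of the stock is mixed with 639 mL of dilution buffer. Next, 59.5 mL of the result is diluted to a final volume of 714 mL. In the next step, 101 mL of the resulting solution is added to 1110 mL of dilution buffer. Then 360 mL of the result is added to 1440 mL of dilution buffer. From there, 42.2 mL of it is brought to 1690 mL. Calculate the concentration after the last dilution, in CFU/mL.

Overall dilution factor = 8.007 × 12 × 11.99 × 5 × 40.05 = 2.31 × 10⁵.
6.87 × 10⁷ CFU/mL / 2.31 × 10⁵ = 298 CFU/mL.

298 CFU/mL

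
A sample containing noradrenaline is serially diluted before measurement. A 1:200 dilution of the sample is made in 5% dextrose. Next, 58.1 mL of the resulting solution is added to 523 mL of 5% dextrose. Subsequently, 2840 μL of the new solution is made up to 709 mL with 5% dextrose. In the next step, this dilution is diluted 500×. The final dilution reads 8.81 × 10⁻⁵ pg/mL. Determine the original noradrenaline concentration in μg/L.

22.0 μg/L

Overall dilution factor = 200 × 10.00 × 249.6 × 500 = 2.50 × 10⁸.
Original = 8.81 × 10⁻⁵ pg/mL × 2.50 × 10⁸ = 2.20 × 10⁴ pg/mL = 22.0 μg/L.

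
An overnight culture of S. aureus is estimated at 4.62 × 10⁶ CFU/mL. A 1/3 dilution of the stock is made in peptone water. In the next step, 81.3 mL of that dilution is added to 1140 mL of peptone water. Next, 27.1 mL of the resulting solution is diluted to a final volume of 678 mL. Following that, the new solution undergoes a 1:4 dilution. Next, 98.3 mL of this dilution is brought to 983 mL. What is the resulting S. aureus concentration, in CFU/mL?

Overall dilution factor = 3 × 15.02 × 25.02 × 4 × 10 = 4.51 × 10⁴.
4.62 × 10⁶ CFU/mL / 4.51 × 10⁴ = 102 CFU/mL.

102 CFU/mL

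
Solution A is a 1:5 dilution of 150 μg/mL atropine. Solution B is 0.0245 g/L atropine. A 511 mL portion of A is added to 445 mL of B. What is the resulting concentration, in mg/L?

C_A = 150 μg/mL / 5 = 30.0 μg/mL.
C_B = 0.0245 g/L = 24.5 μg/mL.
C_mix = (C_A·V_A + C_B·V_B)/(V_A + V_B) = (30.0×511 + 24.5×445) / 956.0 = 27.4 μg/mL = 27.4 mg/L.

27.4 mg/L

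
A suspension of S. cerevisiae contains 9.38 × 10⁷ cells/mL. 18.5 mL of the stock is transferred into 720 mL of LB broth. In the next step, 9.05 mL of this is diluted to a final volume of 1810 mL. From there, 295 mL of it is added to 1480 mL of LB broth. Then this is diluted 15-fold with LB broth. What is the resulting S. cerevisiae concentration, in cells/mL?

130 cells/mL

Overall dilution factor = 39.92 × 200 × 6.017 × 15 = 7.21 × 10⁵.
9.38 × 10⁷ cells/mL / 7.21 × 10⁵ = 130 cells/mL.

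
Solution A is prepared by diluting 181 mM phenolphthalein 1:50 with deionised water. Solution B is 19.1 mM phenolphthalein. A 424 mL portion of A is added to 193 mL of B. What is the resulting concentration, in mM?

C_A = 181 mM / 50 = 3.62 mM.
C_mix = (C_A·V_A + C_B·V_B)/(V_A + V_B) = (3.62×424 + 19.1×193) / 617.0 = 8.46 mM.

8.46 mM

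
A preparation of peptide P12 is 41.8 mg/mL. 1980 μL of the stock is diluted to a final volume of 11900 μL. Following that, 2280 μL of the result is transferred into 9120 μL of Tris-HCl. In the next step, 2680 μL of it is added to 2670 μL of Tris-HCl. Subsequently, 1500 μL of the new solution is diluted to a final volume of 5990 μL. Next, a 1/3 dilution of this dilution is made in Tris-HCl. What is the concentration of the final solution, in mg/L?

58.2 mg/L

Overall dilution factor = 6.010 × 5 × 1.996 × 3.993 × 3 = 719.
41.8 mg/mL / 719 = 0.0582 mg/mL = 58.2 mg/L.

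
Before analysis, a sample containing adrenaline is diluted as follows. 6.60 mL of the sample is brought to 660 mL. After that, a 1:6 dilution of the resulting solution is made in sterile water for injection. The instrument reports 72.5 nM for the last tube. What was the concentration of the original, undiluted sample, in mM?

Overall dilution factor = 100 × 6 = 600.
Original = 72.5 nM × 600 = 4.35 × 10⁴ nM = 0.0435 mM.

0.0435 mM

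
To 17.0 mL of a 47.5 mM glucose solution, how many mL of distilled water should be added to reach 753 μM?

1060 mL

753 μM = 0.753 mM.
V₂ = C₁V₁/C₂ = 47.5 × 17.0 / 0.753 = 1072 mL.
Diluent to add = V₂ − V₁ = 1072 − 17.0 = 1060 mL.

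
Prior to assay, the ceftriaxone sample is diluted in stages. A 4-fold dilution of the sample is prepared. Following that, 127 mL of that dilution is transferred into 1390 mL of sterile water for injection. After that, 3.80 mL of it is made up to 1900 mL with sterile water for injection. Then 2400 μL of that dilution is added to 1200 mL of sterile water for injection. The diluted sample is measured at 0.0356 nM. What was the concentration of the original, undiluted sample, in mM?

0.426 mM

Overall dilution factor = 4 × 11.94 × 500 × 501 = 1.20 × 10⁷.
Original = 0.0356 nM × 1.20 × 10⁷ = 4.26 × 10⁵ nM = 0.426 mM.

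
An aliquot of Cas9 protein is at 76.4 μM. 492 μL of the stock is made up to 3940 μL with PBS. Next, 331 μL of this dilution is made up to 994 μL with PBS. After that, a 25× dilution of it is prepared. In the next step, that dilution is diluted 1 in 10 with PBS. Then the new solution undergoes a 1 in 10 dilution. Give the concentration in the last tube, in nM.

1.27 nM

Overall dilution factor = 8.008 × 3.003 × 25 × 10 × 10 = 6.01 × 10⁴.
76.4 μM / 6.01 × 10⁴ = 1.27 × 10⁻³ μM = 1.27 nM.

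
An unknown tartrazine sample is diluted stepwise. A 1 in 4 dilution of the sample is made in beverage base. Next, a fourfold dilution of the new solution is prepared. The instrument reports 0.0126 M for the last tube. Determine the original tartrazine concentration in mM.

202 mM

Overall dilution factor = 4 × 4 = 16.0.
Original = 0.0126 M × 16.0 = 0.202 M = 202 mM.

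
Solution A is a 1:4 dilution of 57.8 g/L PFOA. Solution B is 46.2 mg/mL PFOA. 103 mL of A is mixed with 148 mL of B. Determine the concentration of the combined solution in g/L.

33.2 g/L

C_A = 57.8 g/L / 4 = 14.4 g/L.
C_B = 46.2 mg/mL = 46.2 g/L.
C_mix = (C_A·V_A + C_B·V_B)/(V_A + V_B) = (14.4×103 + 46.2×148) / 251.0 = 33.2 g/L.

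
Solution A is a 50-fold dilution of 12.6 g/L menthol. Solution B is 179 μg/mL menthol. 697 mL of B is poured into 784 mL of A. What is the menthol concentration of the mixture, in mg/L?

C_A = 12.6 g/L / 50 = 0.252 g/L.
C_B = 179 μg/mL = 0.179 g/L.
C_mix = (C_A·V_A + C_B·V_B)/(V_A + V_B) = (0.252×784 + 0.179×697) / 1481 = 0.218 g/L = 218 mg/L.

218 mg/L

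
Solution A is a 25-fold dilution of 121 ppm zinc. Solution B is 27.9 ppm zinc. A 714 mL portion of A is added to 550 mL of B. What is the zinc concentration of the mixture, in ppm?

14.9 ppm

C_A = 121 ppm / 25 = 4.84 ppm.
C_mix = (C_A·V_A + C_B·V_B)/(V_A + V_B) = (4.84×714 + 27.9×550) / 1264 = 14.9 ppm.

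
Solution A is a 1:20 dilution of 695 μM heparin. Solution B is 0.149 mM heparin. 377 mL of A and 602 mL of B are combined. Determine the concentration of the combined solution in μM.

105 μM

C_A = 695 μM / 20 = 34.8 μM.
C_B = 0.149 mM = 149 μM.
C_mix = (C_A·V_A + C_B·V_B)/(V_A + V_B) = (34.8×377 + 149×602) / 979.0 = 105 μM.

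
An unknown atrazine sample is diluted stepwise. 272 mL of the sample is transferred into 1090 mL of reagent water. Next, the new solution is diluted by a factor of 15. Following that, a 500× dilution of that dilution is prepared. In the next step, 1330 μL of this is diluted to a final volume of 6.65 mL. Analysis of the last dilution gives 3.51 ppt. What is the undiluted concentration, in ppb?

659 ppb

Overall dilution factor = 5.007 × 15 × 500 × 5 = 1.88 × 10⁵.
Original = 3.51 ppt × 1.88 × 10⁵ = 6.59 × 10⁵ ppt = 659 ppb.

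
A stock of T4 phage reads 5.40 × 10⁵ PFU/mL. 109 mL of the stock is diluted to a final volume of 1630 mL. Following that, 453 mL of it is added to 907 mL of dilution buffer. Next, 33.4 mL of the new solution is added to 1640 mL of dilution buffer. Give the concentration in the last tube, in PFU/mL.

240 PFU/mL

Overall dilution factor = 14.95 × 3.002 × 50.10 = 2249.
5.40 × 10⁵ PFU/mL / 2249 = 240 PFU/mL.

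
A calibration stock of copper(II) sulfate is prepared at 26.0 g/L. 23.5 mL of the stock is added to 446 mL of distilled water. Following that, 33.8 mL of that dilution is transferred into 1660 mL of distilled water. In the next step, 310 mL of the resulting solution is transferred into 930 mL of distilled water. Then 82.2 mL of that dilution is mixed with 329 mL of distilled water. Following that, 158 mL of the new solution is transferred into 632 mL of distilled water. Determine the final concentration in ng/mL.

Overall dilution factor = 19.98 × 50.11 × 4 × 5.002 × 5 = 1.00 × 10⁵.
26.0 g/L / 1.00 × 10⁵ = 2.60 × 10⁻⁴ g/L = 260 ng/mL.

260 ng/mL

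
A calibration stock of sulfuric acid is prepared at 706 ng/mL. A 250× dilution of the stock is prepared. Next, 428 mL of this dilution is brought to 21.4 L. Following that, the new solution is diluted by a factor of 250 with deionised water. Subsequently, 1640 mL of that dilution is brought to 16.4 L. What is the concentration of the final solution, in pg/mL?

0.0226 pg/mL

Overall dilution factor = 250 × 50 × 250 × 10 = 3.12 × 10⁷.
706 ng/mL / 3.12 × 10⁷ = 2.26 × 10⁻⁵ ng/mL = 0.0226 pg/mL.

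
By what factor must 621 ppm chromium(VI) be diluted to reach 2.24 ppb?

2.77 × 10⁵

Factor = C₀/C_target = 621 ppm / 2.24 ppb = 2.77 × 10⁵.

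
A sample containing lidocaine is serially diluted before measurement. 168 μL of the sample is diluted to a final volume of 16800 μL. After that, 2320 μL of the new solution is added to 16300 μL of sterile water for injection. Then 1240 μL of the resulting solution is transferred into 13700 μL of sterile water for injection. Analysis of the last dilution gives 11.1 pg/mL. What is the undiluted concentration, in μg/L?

107 μg/L

Overall dilution factor = 100 × 8.026 × 12.05 = 9670.
Original = 11.1 pg/mL × 9670 = 1.07 × 10⁵ pg/mL = 107 μg/L.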